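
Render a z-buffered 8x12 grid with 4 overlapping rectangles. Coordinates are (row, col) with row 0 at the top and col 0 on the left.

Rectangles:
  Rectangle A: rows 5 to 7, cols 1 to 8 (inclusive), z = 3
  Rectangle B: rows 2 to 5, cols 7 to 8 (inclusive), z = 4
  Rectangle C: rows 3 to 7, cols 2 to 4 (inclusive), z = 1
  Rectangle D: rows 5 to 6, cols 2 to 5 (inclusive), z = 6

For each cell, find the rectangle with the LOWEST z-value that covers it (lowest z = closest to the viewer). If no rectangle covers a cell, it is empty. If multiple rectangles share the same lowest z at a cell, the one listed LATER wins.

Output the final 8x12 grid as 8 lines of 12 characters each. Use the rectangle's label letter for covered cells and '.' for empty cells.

............
............
.......BB...
..CCC..BB...
..CCC..BB...
.ACCCAAAA...
.ACCCAAAA...
.ACCCAAAA...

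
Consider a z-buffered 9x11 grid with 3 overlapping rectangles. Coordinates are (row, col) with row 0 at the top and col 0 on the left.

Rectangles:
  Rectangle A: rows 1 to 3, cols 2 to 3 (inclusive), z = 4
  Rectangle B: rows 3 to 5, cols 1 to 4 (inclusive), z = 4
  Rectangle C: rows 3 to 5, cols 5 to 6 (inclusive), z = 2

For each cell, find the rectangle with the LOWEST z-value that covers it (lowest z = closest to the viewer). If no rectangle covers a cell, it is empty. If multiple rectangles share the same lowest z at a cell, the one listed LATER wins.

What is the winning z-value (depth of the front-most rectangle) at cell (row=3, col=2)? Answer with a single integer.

Check cell (3,2):
  A: rows 1-3 cols 2-3 z=4 -> covers; best now A (z=4)
  B: rows 3-5 cols 1-4 z=4 -> covers; best now B (z=4)
  C: rows 3-5 cols 5-6 -> outside (col miss)
Winner: B at z=4

Answer: 4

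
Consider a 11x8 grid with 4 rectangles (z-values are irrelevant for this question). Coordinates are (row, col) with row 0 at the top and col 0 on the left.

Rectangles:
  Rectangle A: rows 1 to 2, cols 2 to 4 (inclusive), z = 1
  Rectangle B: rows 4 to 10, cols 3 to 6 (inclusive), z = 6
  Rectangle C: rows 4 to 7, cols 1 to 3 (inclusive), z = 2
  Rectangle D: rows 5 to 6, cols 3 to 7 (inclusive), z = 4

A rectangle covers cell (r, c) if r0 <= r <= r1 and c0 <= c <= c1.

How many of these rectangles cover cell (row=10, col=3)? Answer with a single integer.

Answer: 1

Derivation:
Check cell (10,3):
  A: rows 1-2 cols 2-4 -> outside (row miss)
  B: rows 4-10 cols 3-6 -> covers
  C: rows 4-7 cols 1-3 -> outside (row miss)
  D: rows 5-6 cols 3-7 -> outside (row miss)
Count covering = 1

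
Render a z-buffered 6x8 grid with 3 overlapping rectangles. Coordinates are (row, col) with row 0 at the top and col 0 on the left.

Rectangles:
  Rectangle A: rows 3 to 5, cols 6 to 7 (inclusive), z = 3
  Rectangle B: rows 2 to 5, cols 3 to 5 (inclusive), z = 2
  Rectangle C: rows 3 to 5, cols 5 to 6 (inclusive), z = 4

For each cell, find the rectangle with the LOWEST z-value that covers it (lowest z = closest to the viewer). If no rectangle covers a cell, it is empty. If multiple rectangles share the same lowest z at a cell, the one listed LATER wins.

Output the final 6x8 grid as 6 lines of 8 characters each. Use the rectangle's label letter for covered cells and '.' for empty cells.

........
........
...BBB..
...BBBAA
...BBBAA
...BBBAA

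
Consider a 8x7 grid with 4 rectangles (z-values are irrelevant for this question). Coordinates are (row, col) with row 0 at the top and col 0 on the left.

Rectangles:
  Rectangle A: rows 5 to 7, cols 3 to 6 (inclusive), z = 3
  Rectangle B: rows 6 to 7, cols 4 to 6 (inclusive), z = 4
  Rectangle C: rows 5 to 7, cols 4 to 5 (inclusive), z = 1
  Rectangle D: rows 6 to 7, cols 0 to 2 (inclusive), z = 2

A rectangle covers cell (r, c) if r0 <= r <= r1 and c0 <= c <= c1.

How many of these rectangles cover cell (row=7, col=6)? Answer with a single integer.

Answer: 2

Derivation:
Check cell (7,6):
  A: rows 5-7 cols 3-6 -> covers
  B: rows 6-7 cols 4-6 -> covers
  C: rows 5-7 cols 4-5 -> outside (col miss)
  D: rows 6-7 cols 0-2 -> outside (col miss)
Count covering = 2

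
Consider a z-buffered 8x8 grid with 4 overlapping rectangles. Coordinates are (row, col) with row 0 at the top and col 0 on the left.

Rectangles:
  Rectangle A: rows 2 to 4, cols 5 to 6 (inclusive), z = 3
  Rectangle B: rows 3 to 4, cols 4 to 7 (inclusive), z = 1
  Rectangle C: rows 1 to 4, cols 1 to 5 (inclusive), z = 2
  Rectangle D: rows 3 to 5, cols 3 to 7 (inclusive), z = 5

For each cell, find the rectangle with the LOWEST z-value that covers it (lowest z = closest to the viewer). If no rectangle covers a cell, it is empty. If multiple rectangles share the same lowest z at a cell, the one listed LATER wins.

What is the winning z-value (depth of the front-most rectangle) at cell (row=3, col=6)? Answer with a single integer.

Answer: 1

Derivation:
Check cell (3,6):
  A: rows 2-4 cols 5-6 z=3 -> covers; best now A (z=3)
  B: rows 3-4 cols 4-7 z=1 -> covers; best now B (z=1)
  C: rows 1-4 cols 1-5 -> outside (col miss)
  D: rows 3-5 cols 3-7 z=5 -> covers; best now B (z=1)
Winner: B at z=1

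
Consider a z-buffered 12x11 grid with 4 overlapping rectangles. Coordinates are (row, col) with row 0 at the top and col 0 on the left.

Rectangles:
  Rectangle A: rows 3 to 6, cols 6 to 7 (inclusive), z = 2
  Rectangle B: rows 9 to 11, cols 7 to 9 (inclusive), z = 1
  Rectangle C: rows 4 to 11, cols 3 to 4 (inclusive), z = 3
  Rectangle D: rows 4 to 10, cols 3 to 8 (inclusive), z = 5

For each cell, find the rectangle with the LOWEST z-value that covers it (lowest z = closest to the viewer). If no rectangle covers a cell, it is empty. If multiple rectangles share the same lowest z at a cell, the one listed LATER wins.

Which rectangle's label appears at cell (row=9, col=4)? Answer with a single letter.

Answer: C

Derivation:
Check cell (9,4):
  A: rows 3-6 cols 6-7 -> outside (row miss)
  B: rows 9-11 cols 7-9 -> outside (col miss)
  C: rows 4-11 cols 3-4 z=3 -> covers; best now C (z=3)
  D: rows 4-10 cols 3-8 z=5 -> covers; best now C (z=3)
Winner: C at z=3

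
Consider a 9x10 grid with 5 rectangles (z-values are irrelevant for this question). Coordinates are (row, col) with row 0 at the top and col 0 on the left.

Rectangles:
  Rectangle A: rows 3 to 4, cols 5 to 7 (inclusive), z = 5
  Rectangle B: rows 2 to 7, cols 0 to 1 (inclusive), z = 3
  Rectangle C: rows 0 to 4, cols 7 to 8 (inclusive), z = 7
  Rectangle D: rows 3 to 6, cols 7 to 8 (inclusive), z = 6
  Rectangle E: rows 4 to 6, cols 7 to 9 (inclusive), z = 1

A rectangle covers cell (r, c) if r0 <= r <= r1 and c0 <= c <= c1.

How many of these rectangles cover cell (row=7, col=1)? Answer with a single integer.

Answer: 1

Derivation:
Check cell (7,1):
  A: rows 3-4 cols 5-7 -> outside (row miss)
  B: rows 2-7 cols 0-1 -> covers
  C: rows 0-4 cols 7-8 -> outside (row miss)
  D: rows 3-6 cols 7-8 -> outside (row miss)
  E: rows 4-6 cols 7-9 -> outside (row miss)
Count covering = 1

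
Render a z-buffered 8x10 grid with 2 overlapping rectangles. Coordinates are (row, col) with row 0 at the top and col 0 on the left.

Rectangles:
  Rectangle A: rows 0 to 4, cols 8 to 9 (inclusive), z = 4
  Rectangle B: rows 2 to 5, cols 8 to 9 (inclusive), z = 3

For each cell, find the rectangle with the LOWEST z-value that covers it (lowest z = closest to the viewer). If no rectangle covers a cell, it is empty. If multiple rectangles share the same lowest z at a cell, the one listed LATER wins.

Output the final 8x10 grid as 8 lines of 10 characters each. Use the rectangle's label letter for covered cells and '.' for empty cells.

........AA
........AA
........BB
........BB
........BB
........BB
..........
..........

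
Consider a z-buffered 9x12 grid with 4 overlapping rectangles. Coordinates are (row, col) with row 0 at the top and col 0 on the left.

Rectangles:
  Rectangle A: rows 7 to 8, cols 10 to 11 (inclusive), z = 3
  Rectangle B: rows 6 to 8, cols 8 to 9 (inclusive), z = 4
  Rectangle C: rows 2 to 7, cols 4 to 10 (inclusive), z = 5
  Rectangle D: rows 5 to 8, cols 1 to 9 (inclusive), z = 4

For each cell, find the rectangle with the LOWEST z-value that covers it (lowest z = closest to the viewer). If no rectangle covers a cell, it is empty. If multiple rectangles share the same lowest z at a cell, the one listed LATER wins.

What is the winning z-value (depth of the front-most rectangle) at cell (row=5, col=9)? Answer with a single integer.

Check cell (5,9):
  A: rows 7-8 cols 10-11 -> outside (row miss)
  B: rows 6-8 cols 8-9 -> outside (row miss)
  C: rows 2-7 cols 4-10 z=5 -> covers; best now C (z=5)
  D: rows 5-8 cols 1-9 z=4 -> covers; best now D (z=4)
Winner: D at z=4

Answer: 4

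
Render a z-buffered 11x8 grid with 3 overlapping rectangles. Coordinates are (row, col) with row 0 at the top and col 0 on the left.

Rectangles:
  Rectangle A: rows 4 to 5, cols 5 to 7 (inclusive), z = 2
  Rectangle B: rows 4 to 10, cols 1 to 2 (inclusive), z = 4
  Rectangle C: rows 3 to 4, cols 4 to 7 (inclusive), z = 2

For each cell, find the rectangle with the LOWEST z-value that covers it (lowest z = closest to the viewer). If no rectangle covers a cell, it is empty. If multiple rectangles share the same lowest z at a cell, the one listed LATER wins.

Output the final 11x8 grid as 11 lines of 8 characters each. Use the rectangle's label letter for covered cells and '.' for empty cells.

........
........
........
....CCCC
.BB.CCCC
.BB..AAA
.BB.....
.BB.....
.BB.....
.BB.....
.BB.....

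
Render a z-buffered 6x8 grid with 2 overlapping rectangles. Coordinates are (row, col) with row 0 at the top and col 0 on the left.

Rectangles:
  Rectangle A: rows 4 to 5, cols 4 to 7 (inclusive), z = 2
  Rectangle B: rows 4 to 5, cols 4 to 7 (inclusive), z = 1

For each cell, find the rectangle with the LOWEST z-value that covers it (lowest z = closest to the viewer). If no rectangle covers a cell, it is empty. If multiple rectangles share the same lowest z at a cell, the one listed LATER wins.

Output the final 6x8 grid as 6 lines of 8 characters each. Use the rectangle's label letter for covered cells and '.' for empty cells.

........
........
........
........
....BBBB
....BBBB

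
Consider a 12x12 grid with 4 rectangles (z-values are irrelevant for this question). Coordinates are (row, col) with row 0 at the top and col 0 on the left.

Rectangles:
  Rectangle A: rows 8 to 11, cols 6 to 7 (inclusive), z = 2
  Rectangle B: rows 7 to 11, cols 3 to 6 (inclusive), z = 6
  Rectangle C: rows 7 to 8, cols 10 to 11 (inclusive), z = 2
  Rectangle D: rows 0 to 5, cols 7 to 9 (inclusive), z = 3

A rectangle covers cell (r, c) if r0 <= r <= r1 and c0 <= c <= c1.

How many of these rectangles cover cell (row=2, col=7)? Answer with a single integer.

Answer: 1

Derivation:
Check cell (2,7):
  A: rows 8-11 cols 6-7 -> outside (row miss)
  B: rows 7-11 cols 3-6 -> outside (row miss)
  C: rows 7-8 cols 10-11 -> outside (row miss)
  D: rows 0-5 cols 7-9 -> covers
Count covering = 1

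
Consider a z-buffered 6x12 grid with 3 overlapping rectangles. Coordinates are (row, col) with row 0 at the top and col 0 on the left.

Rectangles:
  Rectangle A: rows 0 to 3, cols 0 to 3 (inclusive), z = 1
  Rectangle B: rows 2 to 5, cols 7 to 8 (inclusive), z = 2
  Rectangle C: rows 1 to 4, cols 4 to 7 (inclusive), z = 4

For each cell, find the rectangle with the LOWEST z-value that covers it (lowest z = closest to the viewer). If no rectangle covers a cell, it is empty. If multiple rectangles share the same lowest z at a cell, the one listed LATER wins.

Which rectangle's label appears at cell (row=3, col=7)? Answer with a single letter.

Answer: B

Derivation:
Check cell (3,7):
  A: rows 0-3 cols 0-3 -> outside (col miss)
  B: rows 2-5 cols 7-8 z=2 -> covers; best now B (z=2)
  C: rows 1-4 cols 4-7 z=4 -> covers; best now B (z=2)
Winner: B at z=2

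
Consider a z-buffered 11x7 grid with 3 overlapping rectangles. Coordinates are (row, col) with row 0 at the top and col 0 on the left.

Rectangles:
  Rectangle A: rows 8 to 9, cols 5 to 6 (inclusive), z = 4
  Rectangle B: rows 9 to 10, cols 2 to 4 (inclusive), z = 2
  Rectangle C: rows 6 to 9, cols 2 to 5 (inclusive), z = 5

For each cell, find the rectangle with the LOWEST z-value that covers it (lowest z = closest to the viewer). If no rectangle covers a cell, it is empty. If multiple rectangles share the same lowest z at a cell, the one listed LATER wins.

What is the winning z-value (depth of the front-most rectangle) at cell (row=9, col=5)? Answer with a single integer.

Answer: 4

Derivation:
Check cell (9,5):
  A: rows 8-9 cols 5-6 z=4 -> covers; best now A (z=4)
  B: rows 9-10 cols 2-4 -> outside (col miss)
  C: rows 6-9 cols 2-5 z=5 -> covers; best now A (z=4)
Winner: A at z=4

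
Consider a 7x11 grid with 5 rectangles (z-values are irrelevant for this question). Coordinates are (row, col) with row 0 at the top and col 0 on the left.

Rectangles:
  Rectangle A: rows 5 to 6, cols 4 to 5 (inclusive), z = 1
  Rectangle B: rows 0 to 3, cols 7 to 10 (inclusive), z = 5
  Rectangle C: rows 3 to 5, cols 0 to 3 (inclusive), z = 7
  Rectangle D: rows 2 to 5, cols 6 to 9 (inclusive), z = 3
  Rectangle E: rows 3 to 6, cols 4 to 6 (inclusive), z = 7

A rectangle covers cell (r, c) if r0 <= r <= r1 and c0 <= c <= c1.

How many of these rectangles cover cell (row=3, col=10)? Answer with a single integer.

Check cell (3,10):
  A: rows 5-6 cols 4-5 -> outside (row miss)
  B: rows 0-3 cols 7-10 -> covers
  C: rows 3-5 cols 0-3 -> outside (col miss)
  D: rows 2-5 cols 6-9 -> outside (col miss)
  E: rows 3-6 cols 4-6 -> outside (col miss)
Count covering = 1

Answer: 1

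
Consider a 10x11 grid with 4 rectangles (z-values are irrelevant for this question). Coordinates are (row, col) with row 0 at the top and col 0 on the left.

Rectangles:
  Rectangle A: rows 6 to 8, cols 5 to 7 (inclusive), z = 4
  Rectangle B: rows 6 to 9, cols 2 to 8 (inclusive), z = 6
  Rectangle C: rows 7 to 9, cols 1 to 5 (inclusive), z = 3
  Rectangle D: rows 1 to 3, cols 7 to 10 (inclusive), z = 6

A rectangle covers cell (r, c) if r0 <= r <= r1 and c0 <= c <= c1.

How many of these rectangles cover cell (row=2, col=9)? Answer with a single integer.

Answer: 1

Derivation:
Check cell (2,9):
  A: rows 6-8 cols 5-7 -> outside (row miss)
  B: rows 6-9 cols 2-8 -> outside (row miss)
  C: rows 7-9 cols 1-5 -> outside (row miss)
  D: rows 1-3 cols 7-10 -> covers
Count covering = 1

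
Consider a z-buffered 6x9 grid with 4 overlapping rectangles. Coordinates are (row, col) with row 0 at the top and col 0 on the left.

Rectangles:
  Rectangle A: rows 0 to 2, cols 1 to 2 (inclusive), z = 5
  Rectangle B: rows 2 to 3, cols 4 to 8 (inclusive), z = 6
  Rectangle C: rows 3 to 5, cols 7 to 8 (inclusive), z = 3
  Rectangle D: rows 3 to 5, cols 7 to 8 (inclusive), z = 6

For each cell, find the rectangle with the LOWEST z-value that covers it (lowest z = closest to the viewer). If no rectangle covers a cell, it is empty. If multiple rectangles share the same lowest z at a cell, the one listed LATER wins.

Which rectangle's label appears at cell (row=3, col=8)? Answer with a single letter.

Answer: C

Derivation:
Check cell (3,8):
  A: rows 0-2 cols 1-2 -> outside (row miss)
  B: rows 2-3 cols 4-8 z=6 -> covers; best now B (z=6)
  C: rows 3-5 cols 7-8 z=3 -> covers; best now C (z=3)
  D: rows 3-5 cols 7-8 z=6 -> covers; best now C (z=3)
Winner: C at z=3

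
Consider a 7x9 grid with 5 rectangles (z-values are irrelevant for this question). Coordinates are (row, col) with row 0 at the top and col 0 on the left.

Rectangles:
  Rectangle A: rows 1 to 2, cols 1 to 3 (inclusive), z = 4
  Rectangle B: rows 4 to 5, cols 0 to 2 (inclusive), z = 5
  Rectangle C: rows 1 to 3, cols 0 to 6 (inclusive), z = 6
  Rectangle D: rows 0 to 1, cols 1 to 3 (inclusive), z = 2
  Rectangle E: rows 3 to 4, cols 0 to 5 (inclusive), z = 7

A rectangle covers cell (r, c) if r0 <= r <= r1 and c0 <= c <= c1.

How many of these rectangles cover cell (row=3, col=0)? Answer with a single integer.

Check cell (3,0):
  A: rows 1-2 cols 1-3 -> outside (row miss)
  B: rows 4-5 cols 0-2 -> outside (row miss)
  C: rows 1-3 cols 0-6 -> covers
  D: rows 0-1 cols 1-3 -> outside (row miss)
  E: rows 3-4 cols 0-5 -> covers
Count covering = 2

Answer: 2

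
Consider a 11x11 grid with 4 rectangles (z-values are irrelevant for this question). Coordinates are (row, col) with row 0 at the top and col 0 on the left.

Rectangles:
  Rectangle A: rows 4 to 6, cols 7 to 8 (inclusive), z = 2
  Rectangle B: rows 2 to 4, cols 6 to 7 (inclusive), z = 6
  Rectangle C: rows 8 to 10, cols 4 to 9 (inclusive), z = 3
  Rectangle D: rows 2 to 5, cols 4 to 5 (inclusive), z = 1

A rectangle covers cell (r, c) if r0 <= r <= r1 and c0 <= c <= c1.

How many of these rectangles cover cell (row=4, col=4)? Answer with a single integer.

Answer: 1

Derivation:
Check cell (4,4):
  A: rows 4-6 cols 7-8 -> outside (col miss)
  B: rows 2-4 cols 6-7 -> outside (col miss)
  C: rows 8-10 cols 4-9 -> outside (row miss)
  D: rows 2-5 cols 4-5 -> covers
Count covering = 1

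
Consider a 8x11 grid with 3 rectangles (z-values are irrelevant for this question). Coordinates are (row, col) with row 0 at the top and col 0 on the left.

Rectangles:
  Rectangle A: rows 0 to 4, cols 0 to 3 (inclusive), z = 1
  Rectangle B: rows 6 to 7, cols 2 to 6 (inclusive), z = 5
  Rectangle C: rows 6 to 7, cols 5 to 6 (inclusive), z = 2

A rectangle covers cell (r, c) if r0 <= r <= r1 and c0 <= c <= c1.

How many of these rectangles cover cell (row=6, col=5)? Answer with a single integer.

Check cell (6,5):
  A: rows 0-4 cols 0-3 -> outside (row miss)
  B: rows 6-7 cols 2-6 -> covers
  C: rows 6-7 cols 5-6 -> covers
Count covering = 2

Answer: 2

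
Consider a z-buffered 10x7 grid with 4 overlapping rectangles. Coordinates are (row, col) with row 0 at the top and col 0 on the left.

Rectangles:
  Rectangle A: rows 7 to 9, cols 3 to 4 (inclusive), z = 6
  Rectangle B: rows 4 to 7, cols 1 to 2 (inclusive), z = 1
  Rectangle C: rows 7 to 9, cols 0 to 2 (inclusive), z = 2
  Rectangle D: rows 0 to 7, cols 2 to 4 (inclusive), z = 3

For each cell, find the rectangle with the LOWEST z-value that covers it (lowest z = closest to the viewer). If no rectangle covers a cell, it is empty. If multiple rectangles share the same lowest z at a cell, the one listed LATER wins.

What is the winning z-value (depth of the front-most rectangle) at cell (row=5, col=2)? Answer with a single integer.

Answer: 1

Derivation:
Check cell (5,2):
  A: rows 7-9 cols 3-4 -> outside (row miss)
  B: rows 4-7 cols 1-2 z=1 -> covers; best now B (z=1)
  C: rows 7-9 cols 0-2 -> outside (row miss)
  D: rows 0-7 cols 2-4 z=3 -> covers; best now B (z=1)
Winner: B at z=1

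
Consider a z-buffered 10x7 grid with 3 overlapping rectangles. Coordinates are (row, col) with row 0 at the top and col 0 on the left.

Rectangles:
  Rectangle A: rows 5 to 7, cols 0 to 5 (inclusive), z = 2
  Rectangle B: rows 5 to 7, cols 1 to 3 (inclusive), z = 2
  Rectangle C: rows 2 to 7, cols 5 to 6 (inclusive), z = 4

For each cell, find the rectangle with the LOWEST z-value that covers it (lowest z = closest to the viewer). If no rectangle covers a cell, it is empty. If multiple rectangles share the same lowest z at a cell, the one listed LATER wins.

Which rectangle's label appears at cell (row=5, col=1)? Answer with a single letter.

Answer: B

Derivation:
Check cell (5,1):
  A: rows 5-7 cols 0-5 z=2 -> covers; best now A (z=2)
  B: rows 5-7 cols 1-3 z=2 -> covers; best now B (z=2)
  C: rows 2-7 cols 5-6 -> outside (col miss)
Winner: B at z=2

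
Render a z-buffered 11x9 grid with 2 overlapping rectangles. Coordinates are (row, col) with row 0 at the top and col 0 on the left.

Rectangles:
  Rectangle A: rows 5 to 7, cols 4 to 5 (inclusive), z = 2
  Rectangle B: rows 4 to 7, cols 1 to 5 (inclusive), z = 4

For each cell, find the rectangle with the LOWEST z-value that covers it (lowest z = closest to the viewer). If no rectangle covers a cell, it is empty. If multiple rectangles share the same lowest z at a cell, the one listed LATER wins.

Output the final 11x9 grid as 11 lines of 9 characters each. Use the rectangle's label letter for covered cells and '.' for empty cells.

.........
.........
.........
.........
.BBBBB...
.BBBAA...
.BBBAA...
.BBBAA...
.........
.........
.........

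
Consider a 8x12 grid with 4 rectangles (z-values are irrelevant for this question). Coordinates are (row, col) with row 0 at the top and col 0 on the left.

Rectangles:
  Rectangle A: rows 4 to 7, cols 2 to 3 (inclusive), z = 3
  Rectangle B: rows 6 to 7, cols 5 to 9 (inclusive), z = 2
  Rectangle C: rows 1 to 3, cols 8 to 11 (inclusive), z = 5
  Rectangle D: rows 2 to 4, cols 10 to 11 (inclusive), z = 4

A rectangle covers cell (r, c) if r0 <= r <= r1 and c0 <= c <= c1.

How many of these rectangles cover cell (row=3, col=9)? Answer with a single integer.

Answer: 1

Derivation:
Check cell (3,9):
  A: rows 4-7 cols 2-3 -> outside (row miss)
  B: rows 6-7 cols 5-9 -> outside (row miss)
  C: rows 1-3 cols 8-11 -> covers
  D: rows 2-4 cols 10-11 -> outside (col miss)
Count covering = 1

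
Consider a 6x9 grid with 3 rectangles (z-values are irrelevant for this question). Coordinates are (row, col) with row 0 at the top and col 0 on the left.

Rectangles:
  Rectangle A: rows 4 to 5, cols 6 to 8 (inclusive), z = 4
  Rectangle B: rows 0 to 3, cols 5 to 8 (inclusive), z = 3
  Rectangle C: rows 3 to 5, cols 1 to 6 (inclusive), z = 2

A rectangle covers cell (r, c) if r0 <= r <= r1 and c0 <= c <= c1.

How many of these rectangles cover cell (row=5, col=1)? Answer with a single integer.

Check cell (5,1):
  A: rows 4-5 cols 6-8 -> outside (col miss)
  B: rows 0-3 cols 5-8 -> outside (row miss)
  C: rows 3-5 cols 1-6 -> covers
Count covering = 1

Answer: 1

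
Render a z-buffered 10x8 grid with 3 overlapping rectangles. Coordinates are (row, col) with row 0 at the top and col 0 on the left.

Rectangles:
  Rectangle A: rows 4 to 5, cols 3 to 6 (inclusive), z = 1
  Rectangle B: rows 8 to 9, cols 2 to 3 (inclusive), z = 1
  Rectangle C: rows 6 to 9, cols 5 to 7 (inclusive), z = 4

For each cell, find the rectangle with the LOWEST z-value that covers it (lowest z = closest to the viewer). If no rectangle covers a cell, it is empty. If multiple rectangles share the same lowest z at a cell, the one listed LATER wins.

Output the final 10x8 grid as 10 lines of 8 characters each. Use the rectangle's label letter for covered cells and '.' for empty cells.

........
........
........
........
...AAAA.
...AAAA.
.....CCC
.....CCC
..BB.CCC
..BB.CCC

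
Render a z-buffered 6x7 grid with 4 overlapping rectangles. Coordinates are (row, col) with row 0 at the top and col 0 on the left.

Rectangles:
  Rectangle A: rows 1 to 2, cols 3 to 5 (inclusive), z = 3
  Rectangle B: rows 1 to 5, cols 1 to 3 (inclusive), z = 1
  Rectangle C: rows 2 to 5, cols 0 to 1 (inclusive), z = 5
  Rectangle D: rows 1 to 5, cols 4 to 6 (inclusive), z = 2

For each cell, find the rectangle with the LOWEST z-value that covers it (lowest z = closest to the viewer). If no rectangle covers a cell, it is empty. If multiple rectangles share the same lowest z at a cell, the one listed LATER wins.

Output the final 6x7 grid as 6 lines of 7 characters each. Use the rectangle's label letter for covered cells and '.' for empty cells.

.......
.BBBDDD
CBBBDDD
CBBBDDD
CBBBDDD
CBBBDDD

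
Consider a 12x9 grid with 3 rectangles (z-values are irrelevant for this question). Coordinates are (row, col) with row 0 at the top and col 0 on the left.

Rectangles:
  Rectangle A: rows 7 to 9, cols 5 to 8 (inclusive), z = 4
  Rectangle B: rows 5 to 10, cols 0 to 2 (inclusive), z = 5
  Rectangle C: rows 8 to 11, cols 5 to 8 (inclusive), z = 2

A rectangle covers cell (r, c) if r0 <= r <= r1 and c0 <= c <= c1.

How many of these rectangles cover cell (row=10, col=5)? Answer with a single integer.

Answer: 1

Derivation:
Check cell (10,5):
  A: rows 7-9 cols 5-8 -> outside (row miss)
  B: rows 5-10 cols 0-2 -> outside (col miss)
  C: rows 8-11 cols 5-8 -> covers
Count covering = 1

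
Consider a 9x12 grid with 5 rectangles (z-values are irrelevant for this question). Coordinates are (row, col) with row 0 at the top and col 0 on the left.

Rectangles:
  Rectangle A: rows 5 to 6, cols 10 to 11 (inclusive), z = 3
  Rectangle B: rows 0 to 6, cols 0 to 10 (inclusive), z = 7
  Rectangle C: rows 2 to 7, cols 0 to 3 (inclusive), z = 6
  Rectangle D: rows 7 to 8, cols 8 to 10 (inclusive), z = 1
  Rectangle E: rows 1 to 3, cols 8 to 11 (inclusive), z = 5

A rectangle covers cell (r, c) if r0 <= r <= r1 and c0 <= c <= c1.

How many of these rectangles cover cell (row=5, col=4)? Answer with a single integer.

Check cell (5,4):
  A: rows 5-6 cols 10-11 -> outside (col miss)
  B: rows 0-6 cols 0-10 -> covers
  C: rows 2-7 cols 0-3 -> outside (col miss)
  D: rows 7-8 cols 8-10 -> outside (row miss)
  E: rows 1-3 cols 8-11 -> outside (row miss)
Count covering = 1

Answer: 1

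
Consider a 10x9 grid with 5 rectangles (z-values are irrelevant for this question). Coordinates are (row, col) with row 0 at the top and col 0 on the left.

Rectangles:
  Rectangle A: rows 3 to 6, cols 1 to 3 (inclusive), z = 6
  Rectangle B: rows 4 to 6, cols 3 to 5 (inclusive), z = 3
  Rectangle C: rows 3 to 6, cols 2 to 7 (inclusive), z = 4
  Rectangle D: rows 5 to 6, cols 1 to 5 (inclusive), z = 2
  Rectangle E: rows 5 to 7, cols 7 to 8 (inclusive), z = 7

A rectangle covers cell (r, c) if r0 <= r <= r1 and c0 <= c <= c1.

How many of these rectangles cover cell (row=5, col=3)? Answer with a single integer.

Answer: 4

Derivation:
Check cell (5,3):
  A: rows 3-6 cols 1-3 -> covers
  B: rows 4-6 cols 3-5 -> covers
  C: rows 3-6 cols 2-7 -> covers
  D: rows 5-6 cols 1-5 -> covers
  E: rows 5-7 cols 7-8 -> outside (col miss)
Count covering = 4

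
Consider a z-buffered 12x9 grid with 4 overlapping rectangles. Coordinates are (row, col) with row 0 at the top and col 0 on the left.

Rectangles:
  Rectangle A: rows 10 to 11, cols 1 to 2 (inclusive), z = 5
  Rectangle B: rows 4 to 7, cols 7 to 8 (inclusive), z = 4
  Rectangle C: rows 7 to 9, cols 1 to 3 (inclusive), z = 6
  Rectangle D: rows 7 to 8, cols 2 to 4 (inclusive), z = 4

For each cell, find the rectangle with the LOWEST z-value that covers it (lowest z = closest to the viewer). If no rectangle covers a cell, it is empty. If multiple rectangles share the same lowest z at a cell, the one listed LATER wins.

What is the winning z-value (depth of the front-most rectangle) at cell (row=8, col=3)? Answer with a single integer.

Check cell (8,3):
  A: rows 10-11 cols 1-2 -> outside (row miss)
  B: rows 4-7 cols 7-8 -> outside (row miss)
  C: rows 7-9 cols 1-3 z=6 -> covers; best now C (z=6)
  D: rows 7-8 cols 2-4 z=4 -> covers; best now D (z=4)
Winner: D at z=4

Answer: 4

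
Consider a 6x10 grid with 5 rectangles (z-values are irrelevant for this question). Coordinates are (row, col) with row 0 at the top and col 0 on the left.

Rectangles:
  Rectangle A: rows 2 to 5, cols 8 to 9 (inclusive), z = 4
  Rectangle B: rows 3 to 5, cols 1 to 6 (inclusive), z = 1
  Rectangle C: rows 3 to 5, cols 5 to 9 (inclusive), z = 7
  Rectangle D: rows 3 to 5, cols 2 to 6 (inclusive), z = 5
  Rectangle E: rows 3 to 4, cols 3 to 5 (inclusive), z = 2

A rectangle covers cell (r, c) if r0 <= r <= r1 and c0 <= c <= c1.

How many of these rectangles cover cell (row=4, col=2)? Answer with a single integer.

Answer: 2

Derivation:
Check cell (4,2):
  A: rows 2-5 cols 8-9 -> outside (col miss)
  B: rows 3-5 cols 1-6 -> covers
  C: rows 3-5 cols 5-9 -> outside (col miss)
  D: rows 3-5 cols 2-6 -> covers
  E: rows 3-4 cols 3-5 -> outside (col miss)
Count covering = 2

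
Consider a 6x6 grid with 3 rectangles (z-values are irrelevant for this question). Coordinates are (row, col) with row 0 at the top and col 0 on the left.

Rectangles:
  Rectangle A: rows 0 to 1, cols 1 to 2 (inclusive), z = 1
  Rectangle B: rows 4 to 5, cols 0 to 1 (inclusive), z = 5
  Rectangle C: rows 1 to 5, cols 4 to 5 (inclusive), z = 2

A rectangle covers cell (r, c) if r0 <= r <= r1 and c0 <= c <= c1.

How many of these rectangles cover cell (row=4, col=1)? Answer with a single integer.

Check cell (4,1):
  A: rows 0-1 cols 1-2 -> outside (row miss)
  B: rows 4-5 cols 0-1 -> covers
  C: rows 1-5 cols 4-5 -> outside (col miss)
Count covering = 1

Answer: 1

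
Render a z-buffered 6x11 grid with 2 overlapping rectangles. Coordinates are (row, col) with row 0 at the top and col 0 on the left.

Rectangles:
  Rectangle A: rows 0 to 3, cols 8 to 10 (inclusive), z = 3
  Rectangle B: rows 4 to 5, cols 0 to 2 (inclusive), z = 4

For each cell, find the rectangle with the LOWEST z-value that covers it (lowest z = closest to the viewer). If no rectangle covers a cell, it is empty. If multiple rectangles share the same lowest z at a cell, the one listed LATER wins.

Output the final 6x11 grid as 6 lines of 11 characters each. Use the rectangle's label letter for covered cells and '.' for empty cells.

........AAA
........AAA
........AAA
........AAA
BBB........
BBB........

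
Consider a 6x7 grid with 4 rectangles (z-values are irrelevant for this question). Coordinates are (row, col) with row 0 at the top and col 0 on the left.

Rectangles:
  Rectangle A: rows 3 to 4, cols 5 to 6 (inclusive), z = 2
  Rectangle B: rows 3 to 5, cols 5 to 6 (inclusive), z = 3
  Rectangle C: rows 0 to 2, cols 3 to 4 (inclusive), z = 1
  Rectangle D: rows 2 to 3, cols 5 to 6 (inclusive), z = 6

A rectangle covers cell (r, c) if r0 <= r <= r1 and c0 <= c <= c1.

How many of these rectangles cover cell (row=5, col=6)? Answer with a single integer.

Answer: 1

Derivation:
Check cell (5,6):
  A: rows 3-4 cols 5-6 -> outside (row miss)
  B: rows 3-5 cols 5-6 -> covers
  C: rows 0-2 cols 3-4 -> outside (row miss)
  D: rows 2-3 cols 5-6 -> outside (row miss)
Count covering = 1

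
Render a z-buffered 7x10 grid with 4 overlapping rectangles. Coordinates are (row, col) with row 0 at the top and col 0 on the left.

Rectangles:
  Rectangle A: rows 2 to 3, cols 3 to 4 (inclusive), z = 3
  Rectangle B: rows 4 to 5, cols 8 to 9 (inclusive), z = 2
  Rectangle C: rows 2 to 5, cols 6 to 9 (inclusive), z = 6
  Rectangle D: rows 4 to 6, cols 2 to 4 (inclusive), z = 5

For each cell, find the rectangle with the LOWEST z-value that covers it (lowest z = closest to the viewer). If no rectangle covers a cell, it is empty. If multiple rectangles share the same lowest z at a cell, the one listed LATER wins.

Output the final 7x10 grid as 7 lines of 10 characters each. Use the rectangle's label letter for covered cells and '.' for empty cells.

..........
..........
...AA.CCCC
...AA.CCCC
..DDD.CCBB
..DDD.CCBB
..DDD.....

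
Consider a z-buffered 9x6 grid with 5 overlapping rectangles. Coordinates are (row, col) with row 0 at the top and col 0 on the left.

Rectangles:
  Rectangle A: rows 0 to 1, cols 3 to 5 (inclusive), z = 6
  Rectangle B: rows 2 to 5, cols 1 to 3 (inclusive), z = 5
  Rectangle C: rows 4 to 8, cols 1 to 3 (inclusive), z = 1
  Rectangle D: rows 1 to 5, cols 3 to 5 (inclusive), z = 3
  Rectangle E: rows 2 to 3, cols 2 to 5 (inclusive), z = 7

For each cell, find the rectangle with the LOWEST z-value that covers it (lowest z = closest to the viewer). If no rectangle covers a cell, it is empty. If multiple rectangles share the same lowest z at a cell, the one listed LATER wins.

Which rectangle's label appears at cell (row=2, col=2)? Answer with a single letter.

Check cell (2,2):
  A: rows 0-1 cols 3-5 -> outside (row miss)
  B: rows 2-5 cols 1-3 z=5 -> covers; best now B (z=5)
  C: rows 4-8 cols 1-3 -> outside (row miss)
  D: rows 1-5 cols 3-5 -> outside (col miss)
  E: rows 2-3 cols 2-5 z=7 -> covers; best now B (z=5)
Winner: B at z=5

Answer: B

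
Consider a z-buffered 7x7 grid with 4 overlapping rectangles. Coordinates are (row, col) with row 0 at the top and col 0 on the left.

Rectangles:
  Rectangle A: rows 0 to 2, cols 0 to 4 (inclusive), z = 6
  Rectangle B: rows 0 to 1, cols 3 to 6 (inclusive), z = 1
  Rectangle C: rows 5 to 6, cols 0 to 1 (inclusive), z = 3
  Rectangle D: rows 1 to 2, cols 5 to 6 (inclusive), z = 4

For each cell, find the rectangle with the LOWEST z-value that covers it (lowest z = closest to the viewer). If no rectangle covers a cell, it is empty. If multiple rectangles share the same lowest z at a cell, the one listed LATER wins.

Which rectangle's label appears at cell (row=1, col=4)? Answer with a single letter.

Answer: B

Derivation:
Check cell (1,4):
  A: rows 0-2 cols 0-4 z=6 -> covers; best now A (z=6)
  B: rows 0-1 cols 3-6 z=1 -> covers; best now B (z=1)
  C: rows 5-6 cols 0-1 -> outside (row miss)
  D: rows 1-2 cols 5-6 -> outside (col miss)
Winner: B at z=1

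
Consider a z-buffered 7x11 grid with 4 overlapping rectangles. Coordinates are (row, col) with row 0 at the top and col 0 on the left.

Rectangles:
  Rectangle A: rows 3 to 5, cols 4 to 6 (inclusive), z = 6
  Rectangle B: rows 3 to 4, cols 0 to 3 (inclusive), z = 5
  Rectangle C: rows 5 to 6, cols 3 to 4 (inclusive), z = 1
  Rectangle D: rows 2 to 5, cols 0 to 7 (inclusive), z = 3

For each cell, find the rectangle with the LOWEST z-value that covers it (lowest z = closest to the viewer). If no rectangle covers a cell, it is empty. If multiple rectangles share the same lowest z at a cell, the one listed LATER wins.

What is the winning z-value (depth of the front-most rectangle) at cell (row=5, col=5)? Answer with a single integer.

Check cell (5,5):
  A: rows 3-5 cols 4-6 z=6 -> covers; best now A (z=6)
  B: rows 3-4 cols 0-3 -> outside (row miss)
  C: rows 5-6 cols 3-4 -> outside (col miss)
  D: rows 2-5 cols 0-7 z=3 -> covers; best now D (z=3)
Winner: D at z=3

Answer: 3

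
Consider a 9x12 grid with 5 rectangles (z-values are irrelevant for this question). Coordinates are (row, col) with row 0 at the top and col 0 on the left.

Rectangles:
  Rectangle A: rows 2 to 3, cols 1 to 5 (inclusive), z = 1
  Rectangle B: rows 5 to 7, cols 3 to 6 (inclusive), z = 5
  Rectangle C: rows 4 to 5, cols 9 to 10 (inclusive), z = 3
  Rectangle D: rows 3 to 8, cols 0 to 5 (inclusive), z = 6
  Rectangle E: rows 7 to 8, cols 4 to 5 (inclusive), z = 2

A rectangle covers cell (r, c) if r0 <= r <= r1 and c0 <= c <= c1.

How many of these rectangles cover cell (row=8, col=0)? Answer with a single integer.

Check cell (8,0):
  A: rows 2-3 cols 1-5 -> outside (row miss)
  B: rows 5-7 cols 3-6 -> outside (row miss)
  C: rows 4-5 cols 9-10 -> outside (row miss)
  D: rows 3-8 cols 0-5 -> covers
  E: rows 7-8 cols 4-5 -> outside (col miss)
Count covering = 1

Answer: 1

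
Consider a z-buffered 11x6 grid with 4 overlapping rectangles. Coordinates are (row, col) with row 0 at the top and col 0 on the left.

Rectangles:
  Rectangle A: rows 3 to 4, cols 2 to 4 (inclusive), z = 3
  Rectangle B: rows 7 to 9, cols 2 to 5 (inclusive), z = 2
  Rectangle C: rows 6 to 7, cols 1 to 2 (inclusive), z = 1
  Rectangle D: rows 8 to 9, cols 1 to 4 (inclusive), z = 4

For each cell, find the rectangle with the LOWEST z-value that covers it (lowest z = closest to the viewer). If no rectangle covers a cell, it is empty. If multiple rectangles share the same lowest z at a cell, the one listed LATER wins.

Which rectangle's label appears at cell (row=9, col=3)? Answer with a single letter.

Answer: B

Derivation:
Check cell (9,3):
  A: rows 3-4 cols 2-4 -> outside (row miss)
  B: rows 7-9 cols 2-5 z=2 -> covers; best now B (z=2)
  C: rows 6-7 cols 1-2 -> outside (row miss)
  D: rows 8-9 cols 1-4 z=4 -> covers; best now B (z=2)
Winner: B at z=2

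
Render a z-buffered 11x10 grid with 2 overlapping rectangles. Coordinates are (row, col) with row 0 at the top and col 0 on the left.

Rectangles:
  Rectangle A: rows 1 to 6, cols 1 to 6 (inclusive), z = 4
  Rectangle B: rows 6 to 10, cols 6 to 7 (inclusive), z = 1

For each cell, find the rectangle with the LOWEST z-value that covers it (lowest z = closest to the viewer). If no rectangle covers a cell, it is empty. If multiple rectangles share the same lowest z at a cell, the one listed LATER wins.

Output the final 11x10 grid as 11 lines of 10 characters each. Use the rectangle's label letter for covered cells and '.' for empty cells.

..........
.AAAAAA...
.AAAAAA...
.AAAAAA...
.AAAAAA...
.AAAAAA...
.AAAAABB..
......BB..
......BB..
......BB..
......BB..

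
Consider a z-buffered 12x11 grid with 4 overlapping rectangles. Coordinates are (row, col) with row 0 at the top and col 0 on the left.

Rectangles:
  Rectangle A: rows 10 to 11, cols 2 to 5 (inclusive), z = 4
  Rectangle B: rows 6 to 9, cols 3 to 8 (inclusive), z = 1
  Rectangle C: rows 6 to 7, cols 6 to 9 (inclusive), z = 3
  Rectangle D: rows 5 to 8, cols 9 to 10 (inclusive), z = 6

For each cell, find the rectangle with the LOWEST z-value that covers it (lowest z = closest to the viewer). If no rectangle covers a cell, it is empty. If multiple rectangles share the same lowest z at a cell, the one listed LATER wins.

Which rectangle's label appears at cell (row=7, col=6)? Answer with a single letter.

Answer: B

Derivation:
Check cell (7,6):
  A: rows 10-11 cols 2-5 -> outside (row miss)
  B: rows 6-9 cols 3-8 z=1 -> covers; best now B (z=1)
  C: rows 6-7 cols 6-9 z=3 -> covers; best now B (z=1)
  D: rows 5-8 cols 9-10 -> outside (col miss)
Winner: B at z=1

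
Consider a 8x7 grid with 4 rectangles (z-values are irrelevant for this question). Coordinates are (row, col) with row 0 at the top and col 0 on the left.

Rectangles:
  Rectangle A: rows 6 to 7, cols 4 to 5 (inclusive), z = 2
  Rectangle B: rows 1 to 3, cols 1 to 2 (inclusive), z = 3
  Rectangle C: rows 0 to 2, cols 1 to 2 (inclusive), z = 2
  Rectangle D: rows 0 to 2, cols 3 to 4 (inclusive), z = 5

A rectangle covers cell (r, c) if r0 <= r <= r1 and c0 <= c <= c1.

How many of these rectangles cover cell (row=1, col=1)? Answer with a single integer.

Answer: 2

Derivation:
Check cell (1,1):
  A: rows 6-7 cols 4-5 -> outside (row miss)
  B: rows 1-3 cols 1-2 -> covers
  C: rows 0-2 cols 1-2 -> covers
  D: rows 0-2 cols 3-4 -> outside (col miss)
Count covering = 2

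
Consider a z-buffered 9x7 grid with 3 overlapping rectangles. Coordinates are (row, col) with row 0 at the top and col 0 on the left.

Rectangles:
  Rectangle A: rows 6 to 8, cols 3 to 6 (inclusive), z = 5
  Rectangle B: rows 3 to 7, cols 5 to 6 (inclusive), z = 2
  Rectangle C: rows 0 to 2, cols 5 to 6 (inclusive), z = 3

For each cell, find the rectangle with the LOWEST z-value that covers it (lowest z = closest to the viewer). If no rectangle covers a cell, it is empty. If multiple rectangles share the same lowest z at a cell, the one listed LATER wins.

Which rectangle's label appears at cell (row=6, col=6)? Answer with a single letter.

Check cell (6,6):
  A: rows 6-8 cols 3-6 z=5 -> covers; best now A (z=5)
  B: rows 3-7 cols 5-6 z=2 -> covers; best now B (z=2)
  C: rows 0-2 cols 5-6 -> outside (row miss)
Winner: B at z=2

Answer: B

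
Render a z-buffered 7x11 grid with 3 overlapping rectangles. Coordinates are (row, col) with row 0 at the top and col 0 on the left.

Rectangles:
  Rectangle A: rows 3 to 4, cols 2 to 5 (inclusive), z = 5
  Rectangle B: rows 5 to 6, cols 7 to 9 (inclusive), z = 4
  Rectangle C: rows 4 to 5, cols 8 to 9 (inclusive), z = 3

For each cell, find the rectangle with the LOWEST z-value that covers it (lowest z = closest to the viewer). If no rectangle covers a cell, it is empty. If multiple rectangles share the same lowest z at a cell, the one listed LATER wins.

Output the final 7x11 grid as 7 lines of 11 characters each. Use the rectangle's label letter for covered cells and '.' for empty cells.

...........
...........
...........
..AAAA.....
..AAAA..CC.
.......BCC.
.......BBB.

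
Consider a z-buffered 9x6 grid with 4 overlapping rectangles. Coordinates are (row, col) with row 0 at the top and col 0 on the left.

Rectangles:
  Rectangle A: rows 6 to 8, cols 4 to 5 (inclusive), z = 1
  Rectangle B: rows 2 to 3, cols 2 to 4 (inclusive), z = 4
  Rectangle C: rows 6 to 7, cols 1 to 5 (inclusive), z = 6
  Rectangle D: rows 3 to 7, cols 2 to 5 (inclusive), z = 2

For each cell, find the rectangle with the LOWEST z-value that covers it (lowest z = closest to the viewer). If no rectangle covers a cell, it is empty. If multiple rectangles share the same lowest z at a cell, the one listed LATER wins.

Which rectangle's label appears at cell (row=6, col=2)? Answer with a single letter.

Answer: D

Derivation:
Check cell (6,2):
  A: rows 6-8 cols 4-5 -> outside (col miss)
  B: rows 2-3 cols 2-4 -> outside (row miss)
  C: rows 6-7 cols 1-5 z=6 -> covers; best now C (z=6)
  D: rows 3-7 cols 2-5 z=2 -> covers; best now D (z=2)
Winner: D at z=2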